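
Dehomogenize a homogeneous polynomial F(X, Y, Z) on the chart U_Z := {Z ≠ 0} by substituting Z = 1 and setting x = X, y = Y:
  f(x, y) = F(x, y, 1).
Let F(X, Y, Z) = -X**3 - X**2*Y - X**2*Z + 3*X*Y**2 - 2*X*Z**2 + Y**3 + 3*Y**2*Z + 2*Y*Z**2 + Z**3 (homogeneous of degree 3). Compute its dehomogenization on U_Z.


f(x, y) = -x**3 - x**2*y - x**2 + 3*x*y**2 - 2*x + y**3 + 3*y**2 + 2*y + 1

On U_Z we set Z = 1. Each monomial c·X^i·Y^j·Z^k in F becomes c·x^i·y^j·1^k = c·x^i·y^j.
Substituting Z = 1: F(X, Y, 1) = -x**3 - x**2*y - x**2 + 3*x*y**2 - 2*x + y**3 + 3*y**2 + 2*y + 1.
Note: deg(f) ≤ deg(F) = 3; strict inequality happens when F is divisible by Z (lost terms).


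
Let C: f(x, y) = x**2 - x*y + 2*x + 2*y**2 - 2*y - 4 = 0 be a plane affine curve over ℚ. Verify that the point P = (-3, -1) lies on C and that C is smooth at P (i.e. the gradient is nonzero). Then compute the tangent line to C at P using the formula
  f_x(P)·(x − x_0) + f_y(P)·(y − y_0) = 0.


Tangent line at P: -3*x - 3*y - 12 = 0.

Step 1: f(-3, -1) = 0, so P lies on C.
Step 2: partial derivatives
  f_x(x, y) = 2*x - y + 2, f_y(x, y) = -x + 4*y - 2.
  f_x(P) = -3, f_y(P) = -3 (gradient nonzero, so P is smooth).
Step 3: tangent line at P: -3·(x − -3) + -3·(y − -1) = 0.
Expanding: -3*x - 3*y - 12 = 0.


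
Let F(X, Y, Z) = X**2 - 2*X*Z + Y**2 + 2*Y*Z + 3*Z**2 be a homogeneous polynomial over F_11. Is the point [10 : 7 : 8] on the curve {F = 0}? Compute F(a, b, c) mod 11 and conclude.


F(10,7,8) ≡ 7 (mod 11); P is NOT on the curve.

Evaluate F(10, 7, 8) term-by-term (mod 11).
  X**2 ↦ 1·100·1·1 = 100
  -2*X*Z ↦ -2·10·1·8 = -160
  Y**2 ↦ 1·1·49·1 = 49
  2*Y*Z ↦ 2·1·7·8 = 112
  3*Z**2 ↦ 3·1·1·64 = 192
Sum: F(10, 7, 8) = (100) + (-160) + (49) + (112) + (192) = 293.
Reducing mod 11: 293 ≡ 7 (mod 11).
Since F(a, b, c) ≡ 7 ≠ 0 (mod 11), P does NOT lie on the curve.


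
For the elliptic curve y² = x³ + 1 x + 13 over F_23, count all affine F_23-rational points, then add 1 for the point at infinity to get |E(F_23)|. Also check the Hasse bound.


Affine points = {(0, 6), (0, 17), (2, 0), (4, 9), (4, 14), (7, 8), (7, 15), (8, 2), (8, 21), (16, 10), (16, 13), (20, 11), (20, 12), (21, 7), (21, 16)}; affine count = 15; |E(F_23)| = 16.

Discriminant check: Δ ∝ 4a³ + 27b² = 4·1³ + 27·13² = 4·1 + 27·169 ≡ 13 (mod 23). Nonzero ⇒ E is nonsingular.
For each x ∈ F_23, compute rhs = x³ + 1·x + 13 mod 23, then count y ∈ F_23 with y² ≡ rhs.
  x = 0: rhs = 13, matching y values: 6, 17 (2 points).
  x = 1: rhs = 15, matching y values: none (0 points).
  x = 2: rhs = 0, matching y values: 0 (1 points).
  x = 3: rhs = 20, matching y values: none (0 points).
  x = 4: rhs = 12, matching y values: 9, 14 (2 points).
  x = 5: rhs = 5, matching y values: none (0 points).
  x = 6: rhs = 5, matching y values: none (0 points).
  x = 7: rhs = 18, matching y values: 8, 15 (2 points).
  x = 8: rhs = 4, matching y values: 2, 21 (2 points).
  x = 9: rhs = 15, matching y values: none (0 points).
  x = 10: rhs = 11, matching y values: none (0 points).
  x = 11: rhs = 21, matching y values: none (0 points).
  x = 12: rhs = 5, matching y values: none (0 points).
  x = 13: rhs = 15, matching y values: none (0 points).
  x = 14: rhs = 11, matching y values: none (0 points).
  x = 15: rhs = 22, matching y values: none (0 points).
  x = 16: rhs = 8, matching y values: 10, 13 (2 points).
  x = 17: rhs = 21, matching y values: none (0 points).
  x = 18: rhs = 21, matching y values: none (0 points).
  x = 19: rhs = 14, matching y values: none (0 points).
  x = 20: rhs = 6, matching y values: 11, 12 (2 points).
  x = 21: rhs = 3, matching y values: 7, 16 (2 points).
  x = 22: rhs = 11, matching y values: none (0 points).
Total affine count: 15.
Full point count |E(F_23)| = 15 + 1 = 16.
Hasse bound: |16 − (23+1)| = |-8| = 8 ≤ 2√23 ≈ 9.5917 ✓.


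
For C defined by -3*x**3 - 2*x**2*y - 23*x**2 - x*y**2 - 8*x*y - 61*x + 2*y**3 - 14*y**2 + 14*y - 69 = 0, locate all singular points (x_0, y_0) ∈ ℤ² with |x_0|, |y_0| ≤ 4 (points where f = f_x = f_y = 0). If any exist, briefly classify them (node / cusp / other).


Singular points: {(-3, 2)}; classification: cusp.

Compute partial derivatives:
  f_x = -9*x**2 - 4*x*y - 46*x - y**2 - 8*y - 61.
  f_y = -2*x**2 - 2*x*y - 8*x + 6*y**2 - 28*y + 14.
Scan x_0 ∈ {−4, ..., 4}. For each x_0, f_y(x_0, y) is a polynomial in y; find its integer roots y ∈ {−4, ..., 4}, then test f_x and f at those candidates.
  x = -4: f_y(-4, y) = 6*y**2 - 20*y + 14; vanishes at y ∈ {1}. (-4, 1): f_x = -14 ≠ 0.
  x = -3: f_y(-3, y) = 6*y**2 - 22*y + 20; vanishes at y ∈ {2}. (-3, 2): f_x = 0, f = 0 — SINGULAR.
  x = -2: f_y(-2, y) = 6*y**2 - 24*y + 22; no integer root y with |y| ≤ 4.
  x = -1: f_y(-1, y) = 6*y**2 - 26*y + 20; vanishes at y ∈ {1}. (-1, 1): f_x = -29 ≠ 0.
  x = 0: f_y(0, y) = 6*y**2 - 28*y + 14; no integer root y with |y| ≤ 4.
  x = 1: f_y(1, y) = 6*y**2 - 30*y + 4; no integer root y with |y| ≤ 4.
  x = 2: f_y(2, y) = 6*y**2 - 32*y - 10; no integer root y with |y| ≤ 4.
  x = 3: f_y(3, y) = 6*y**2 - 34*y - 28; no integer root y with |y| ≤ 4.
  x = 4: f_y(4, y) = 6*y**2 - 36*y - 50; no integer root y with |y| ≤ 4.
Only singular point on the grid: (-3, 2).
Classify: substitute x = -3 + u, y = 2 + v and expand: f = -3*u**3 - 2*u**2*v - u*v**2 + 2*v**3 + v**2.
No constant or linear terms (consistent with a singular point). Quadratic part: v**2. Cubic part: -3*u**3 - 2*u**2*v - u*v**2 + 2*v**3.
The quadratic part v**2 is a perfect square, so there is a single (double) tangent line v = 0, i.e. y = 2. Restricting the cubic part to that line (v = 0) leaves -3*u**3 ≠ 0, so f is not divisible by v and the branch is v² ≈ 3*u**3 to lowest order — this is a cusp.
Classification: cusp.


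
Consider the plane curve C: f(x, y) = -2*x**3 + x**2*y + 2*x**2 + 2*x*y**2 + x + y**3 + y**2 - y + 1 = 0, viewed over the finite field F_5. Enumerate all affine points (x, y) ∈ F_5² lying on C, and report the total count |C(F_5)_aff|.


Affine F_5-points: {(2, 0), (3, 2)}; count = 2.

For each of the 25 pairs (x, y) ∈ F_5², evaluate f(x, y) mod 5. Record the zeros.
  x = 0: [0↦1, 1↦2, 2↦1, 3↦4, 4↦2]  zeros at y ∈ ∅
  x = 1: [0↦2, 1↦1, 2↦2, 3↦1, 4↦4]  zeros at y ∈ ∅
  x = 2: [0↦0, 1↦4, 2↦4, 3↦1, 4↦1]  zeros at y ∈ {0}
  x = 3: [0↦3, 1↦4, 2↦0, 3↦2, 4↦1]  zeros at y ∈ {2}
  x = 4: [0↦4, 1↦4, 2↦3, 3↦2, 4↦2]  zeros at y ∈ ∅
Collecting zeros: affine points = {(2, 0), (3, 2)}.
Total count |C(F_5)_aff| = 2.


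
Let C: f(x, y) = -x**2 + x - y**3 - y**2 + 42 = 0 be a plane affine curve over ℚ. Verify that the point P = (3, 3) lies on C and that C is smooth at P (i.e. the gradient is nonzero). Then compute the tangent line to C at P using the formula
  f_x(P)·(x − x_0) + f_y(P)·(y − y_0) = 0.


Tangent line at P: -5*x - 33*y + 114 = 0.

Step 1: f(3, 3) = 0, so P lies on C.
Step 2: partial derivatives
  f_x(x, y) = 1 - 2*x, f_y(x, y) = -3*y**2 - 2*y.
  f_x(P) = -5, f_y(P) = -33 (gradient nonzero, so P is smooth).
Step 3: tangent line at P: -5·(x − 3) + -33·(y − 3) = 0.
Expanding: -5*x - 33*y + 114 = 0.


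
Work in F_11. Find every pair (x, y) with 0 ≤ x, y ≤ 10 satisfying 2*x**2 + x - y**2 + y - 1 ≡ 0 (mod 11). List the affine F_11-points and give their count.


Affine F_11-points: {(1, 2), (1, 10), (2, 5), (2, 7), (3, 5), (3, 7), (4, 2), (4, 10), (6, 0), (6, 1), (10, 0), (10, 1)}; count = 12.

For each of the 121 pairs (x, y) ∈ F_11², evaluate f(x, y) mod 11. Record the zeros.
  x = 0: [0↦10, 1↦10, 2↦8, 3↦4, 4↦9, 5↦1, 6↦2, 7↦1, 8↦9, 9↦4, 10↦8]  zeros at y ∈ ∅
  x = 1: [0↦2, 1↦2, 2↦0, 3↦7, 4↦1, 5↦4, 6↦5, 7↦4, 8↦1, 9↦7, 10↦0]  zeros at y ∈ {2, 10}
  x = 2: [0↦9, 1↦9, 2↦7, 3↦3, 4↦8, 5↦0, 6↦1, 7↦0, 8↦8, 9↦3, 10↦7]  zeros at y ∈ {5, 7}
  x = 3: [0↦9, 1↦9, 2↦7, 3↦3, 4↦8, 5↦0, 6↦1, 7↦0, 8↦8, 9↦3, 10↦7]  zeros at y ∈ {5, 7}
  x = 4: [0↦2, 1↦2, 2↦0, 3↦7, 4↦1, 5↦4, 6↦5, 7↦4, 8↦1, 9↦7, 10↦0]  zeros at y ∈ {2, 10}
  x = 5: [0↦10, 1↦10, 2↦8, 3↦4, 4↦9, 5↦1, 6↦2, 7↦1, 8↦9, 9↦4, 10↦8]  zeros at y ∈ ∅
  x = 6: [0↦0, 1↦0, 2↦9, 3↦5, 4↦10, 5↦2, 6↦3, 7↦2, 8↦10, 9↦5, 10↦9]  zeros at y ∈ {0, 1}
  x = 7: [0↦5, 1↦5, 2↦3, 3↦10, 4↦4, 5↦7, 6↦8, 7↦7, 8↦4, 9↦10, 10↦3]  zeros at y ∈ ∅
  x = 8: [0↦3, 1↦3, 2↦1, 3↦8, 4↦2, 5↦5, 6↦6, 7↦5, 8↦2, 9↦8, 10↦1]  zeros at y ∈ ∅
  x = 9: [0↦5, 1↦5, 2↦3, 3↦10, 4↦4, 5↦7, 6↦8, 7↦7, 8↦4, 9↦10, 10↦3]  zeros at y ∈ ∅
  x = 10: [0↦0, 1↦0, 2↦9, 3↦5, 4↦10, 5↦2, 6↦3, 7↦2, 8↦10, 9↦5, 10↦9]  zeros at y ∈ {0, 1}
Collecting zeros: affine points = {(1, 2), (1, 10), (2, 5), (2, 7), (3, 5), (3, 7), (4, 2), (4, 10), (6, 0), (6, 1), (10, 0), (10, 1)}.
Total count |C(F_11)_aff| = 12.


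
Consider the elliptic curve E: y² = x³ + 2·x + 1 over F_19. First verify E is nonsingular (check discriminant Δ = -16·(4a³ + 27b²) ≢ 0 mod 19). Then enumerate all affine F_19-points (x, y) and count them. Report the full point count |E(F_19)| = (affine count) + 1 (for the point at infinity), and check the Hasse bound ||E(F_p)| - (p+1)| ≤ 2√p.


Affine points = {(0, 1), (0, 18), (1, 2), (1, 17), (4, 4), (4, 15), (6, 1), (6, 18), (7, 4), (7, 15), (8, 4), (8, 15), (9, 8), (9, 11), (11, 9), (11, 10), (12, 9), (12, 10), (13, 1), (13, 18), (15, 9), (15, 10), (16, 5), (16, 14), (18, 6), (18, 13)}; affine count = 26; |E(F_19)| = 27.

Discriminant check: Δ ∝ 4a³ + 27b² = 4·2³ + 27·1² = 4·8 + 27·1 ≡ 2 (mod 19). Nonzero ⇒ E is nonsingular.
For each x ∈ F_19, compute rhs = x³ + 2·x + 1 mod 19, then count y ∈ F_19 with y² ≡ rhs.
  x = 0: rhs = 1, matching y values: 1, 18 (2 points).
  x = 1: rhs = 4, matching y values: 2, 17 (2 points).
  x = 2: rhs = 13, matching y values: none (0 points).
  x = 3: rhs = 15, matching y values: none (0 points).
  x = 4: rhs = 16, matching y values: 4, 15 (2 points).
  x = 5: rhs = 3, matching y values: none (0 points).
  x = 6: rhs = 1, matching y values: 1, 18 (2 points).
  x = 7: rhs = 16, matching y values: 4, 15 (2 points).
  x = 8: rhs = 16, matching y values: 4, 15 (2 points).
  x = 9: rhs = 7, matching y values: 8, 11 (2 points).
  x = 10: rhs = 14, matching y values: none (0 points).
  x = 11: rhs = 5, matching y values: 9, 10 (2 points).
  x = 12: rhs = 5, matching y values: 9, 10 (2 points).
  x = 13: rhs = 1, matching y values: 1, 18 (2 points).
  x = 14: rhs = 18, matching y values: none (0 points).
  x = 15: rhs = 5, matching y values: 9, 10 (2 points).
  x = 16: rhs = 6, matching y values: 5, 14 (2 points).
  x = 17: rhs = 8, matching y values: none (0 points).
  x = 18: rhs = 17, matching y values: 6, 13 (2 points).
Total affine count: 26.
Full point count |E(F_19)| = 26 + 1 = 27.
Hasse bound: |27 − (19+1)| = |7| = 7 ≤ 2√19 ≈ 8.7178 ✓.


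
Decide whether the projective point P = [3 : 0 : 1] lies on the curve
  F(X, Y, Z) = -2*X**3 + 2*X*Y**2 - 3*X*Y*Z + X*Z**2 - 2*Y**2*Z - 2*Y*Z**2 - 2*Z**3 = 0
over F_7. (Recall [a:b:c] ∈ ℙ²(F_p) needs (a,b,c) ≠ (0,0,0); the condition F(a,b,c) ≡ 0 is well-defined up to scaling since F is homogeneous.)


F(3,0,1) ≡ 3 (mod 7); P is NOT on the curve.

Evaluate F(3, 0, 1) term-by-term (mod 7).
  -2*X**3 ↦ -2·27·1·1 = -54
  2*X*Y**2 ↦ 2·3·0·1 = 0
  -3*X*Y*Z ↦ -3·3·0·1 = 0
  X*Z**2 ↦ 1·3·1·1 = 3
  -2*Y**2*Z ↦ -2·1·0·1 = 0
  -2*Y*Z**2 ↦ -2·1·0·1 = 0
  -2*Z**3 ↦ -2·1·1·1 = -2
Sum: F(3, 0, 1) = (-54) + (0) + (0) + (3) + (0) + (0) + (-2) = -53.
Reducing mod 7: -53 ≡ 3 (mod 7).
Since F(a, b, c) ≡ 3 ≠ 0 (mod 7), P does NOT lie on the curve.


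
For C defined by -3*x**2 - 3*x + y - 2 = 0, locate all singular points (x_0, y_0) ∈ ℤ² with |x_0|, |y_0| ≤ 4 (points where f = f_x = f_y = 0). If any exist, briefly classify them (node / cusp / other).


No singular points in the scanned grid; C is smooth there.

Compute partial derivatives:
  f_x = -6*x - 3.
  f_y = 1.
f_y = 1 is a nonzero constant, so f_y never vanishes: no point (x, y) can satisfy f = f_x = f_y = 0. In particular no (x, y) ∈ {−4, ..., 4}² is singular; the curve is smooth.


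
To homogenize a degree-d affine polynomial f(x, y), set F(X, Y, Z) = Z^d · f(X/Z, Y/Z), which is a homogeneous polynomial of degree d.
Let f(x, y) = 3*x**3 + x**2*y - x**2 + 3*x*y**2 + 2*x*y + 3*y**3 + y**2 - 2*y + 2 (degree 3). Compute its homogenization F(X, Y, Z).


F(X, Y, Z) = 3*X**3 + X**2*Y - X**2*Z + 3*X*Y**2 + 2*X*Y*Z + 3*Y**3 + Y**2*Z - 2*Y*Z**2 + 2*Z**3

deg(f) = 3.
Substitute x = X/Z, y = Y/Z into f, then multiply by Z^3.
  monomial 3·x^3·y^0 ↦ 3·X^3·Y^0·Z^0.
  monomial 1·x^2·y^1 ↦ 1·X^2·Y^1·Z^0.
  monomial -1·x^2·y^0 ↦ -1·X^2·Y^0·Z^1.
  monomial 3·x^1·y^2 ↦ 3·X^1·Y^2·Z^0.
  monomial 2·x^1·y^1 ↦ 2·X^1·Y^1·Z^1.
  monomial 3·x^0·y^3 ↦ 3·X^0·Y^3·Z^0.
  monomial 1·x^0·y^2 ↦ 1·X^0·Y^2·Z^1.
  monomial -2·x^0·y^1 ↦ -2·X^0·Y^1·Z^2.
  monomial 2·x^0·y^0 ↦ 2·X^0·Y^0·Z^3.
Collecting: F(X, Y, Z) = 3*X**3 + X**2*Y - X**2*Z + 3*X*Y**2 + 2*X*Y*Z + 3*Y**3 + Y**2*Z - 2*Y*Z**2 + 2*Z**3.


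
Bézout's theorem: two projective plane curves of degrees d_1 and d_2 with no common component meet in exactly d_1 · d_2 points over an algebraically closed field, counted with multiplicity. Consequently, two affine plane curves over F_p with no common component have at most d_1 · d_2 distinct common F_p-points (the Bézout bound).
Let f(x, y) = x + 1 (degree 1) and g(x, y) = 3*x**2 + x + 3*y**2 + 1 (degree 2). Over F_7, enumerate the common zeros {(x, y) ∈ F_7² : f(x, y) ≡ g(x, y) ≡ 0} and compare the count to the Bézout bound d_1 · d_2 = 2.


Common zeros: ∅; count = 0; Bézout bound = 2.

deg(f) = 1, deg(g) = 2, so Bézout bound = 2.
Scan x ∈ F_7. For each x, list the y ∈ F_7 with f(x, y) ≡ 0 and those with g(x, y) ≡ 0 (mod 7); the common zeros in that column are the intersection.
  x = 0: f ≡ 0 at y ∈ ∅; g ≡ 0 at y ∈ {3, 4}; common: ∅.
  x = 1: f ≡ 0 at y ∈ ∅; g ≡ 0 at y ∈ ∅; common: ∅.
  x = 2: f ≡ 0 at y ∈ ∅; g ≡ 0 at y ∈ {3, 4}; common: ∅.
  x = 3: f ≡ 0 at y ∈ ∅; g ≡ 0 at y ∈ ∅; common: ∅.
  x = 4: f ≡ 0 at y ∈ ∅; g ≡ 0 at y ∈ {1, 6}; common: ∅.
  x = 5: f ≡ 0 at y ∈ ∅; g ≡ 0 at y ∈ {1, 6}; common: ∅.
  x = 6: f ≡ 0 at y ∈ {0, 1, 2, 3, 4, 5, 6}; g ≡ 0 at y ∈ ∅; common: ∅.
Collecting: common zeros = ∅, so the count is 0.
Comparison with the Bézout bound: 0 ≤ 2 = deg(f)·deg(g), as expected for curves with no common component (the affine F_7-count falls short of the bound because intersections may lie at infinity, over extension fields, or carry multiplicity).


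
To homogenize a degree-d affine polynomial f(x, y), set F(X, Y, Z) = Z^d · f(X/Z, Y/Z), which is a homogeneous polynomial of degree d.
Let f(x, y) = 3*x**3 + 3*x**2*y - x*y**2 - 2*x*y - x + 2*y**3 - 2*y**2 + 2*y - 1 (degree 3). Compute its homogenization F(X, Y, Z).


F(X, Y, Z) = 3*X**3 + 3*X**2*Y - X*Y**2 - 2*X*Y*Z - X*Z**2 + 2*Y**3 - 2*Y**2*Z + 2*Y*Z**2 - Z**3

deg(f) = 3.
Substitute x = X/Z, y = Y/Z into f, then multiply by Z^3.
  monomial 3·x^3·y^0 ↦ 3·X^3·Y^0·Z^0.
  monomial 3·x^2·y^1 ↦ 3·X^2·Y^1·Z^0.
  monomial -1·x^1·y^2 ↦ -1·X^1·Y^2·Z^0.
  monomial -2·x^1·y^1 ↦ -2·X^1·Y^1·Z^1.
  monomial -1·x^1·y^0 ↦ -1·X^1·Y^0·Z^2.
  monomial 2·x^0·y^3 ↦ 2·X^0·Y^3·Z^0.
  monomial -2·x^0·y^2 ↦ -2·X^0·Y^2·Z^1.
  monomial 2·x^0·y^1 ↦ 2·X^0·Y^1·Z^2.
  monomial -1·x^0·y^0 ↦ -1·X^0·Y^0·Z^3.
Collecting: F(X, Y, Z) = 3*X**3 + 3*X**2*Y - X*Y**2 - 2*X*Y*Z - X*Z**2 + 2*Y**3 - 2*Y**2*Z + 2*Y*Z**2 - Z**3.


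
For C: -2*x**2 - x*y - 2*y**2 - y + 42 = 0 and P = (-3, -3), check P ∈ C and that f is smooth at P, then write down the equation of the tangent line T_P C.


Tangent line at P: 15*x + 14*y + 87 = 0.

Step 1: f(-3, -3) = 0, so P lies on C.
Step 2: partial derivatives
  f_x(x, y) = -4*x - y, f_y(x, y) = -x - 4*y - 1.
  f_x(P) = 15, f_y(P) = 14 (gradient nonzero, so P is smooth).
Step 3: tangent line at P: 15·(x − -3) + 14·(y − -3) = 0.
Expanding: 15*x + 14*y + 87 = 0.


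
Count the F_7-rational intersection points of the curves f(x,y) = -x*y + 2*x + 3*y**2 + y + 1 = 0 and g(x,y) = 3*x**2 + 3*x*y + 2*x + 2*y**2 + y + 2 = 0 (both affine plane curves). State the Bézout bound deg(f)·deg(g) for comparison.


Common zeros: {(3, 0), (6, 6)}; count = 2; Bézout bound = 4.

deg(f) = 2, deg(g) = 2, so Bézout bound = 4.
Scan x ∈ F_7. For each x, list the y ∈ F_7 with f(x, y) ≡ 0 and those with g(x, y) ≡ 0 (mod 7); the common zeros in that column are the intersection.
  x = 0: f ≡ 0 at y ∈ ∅; g ≡ 0 at y ∈ ∅; common: ∅.
  x = 1: f ≡ 0 at y ∈ ∅; g ≡ 0 at y ∈ {0, 5}; common: ∅.
  x = 2: f ≡ 0 at y ∈ {1, 4}; g ≡ 0 at y ∈ ∅; common: ∅.
  x = 3: f ≡ 0 at y ∈ {0, 3}; g ≡ 0 at y ∈ {0, 2}; common: {0}.
  x = 4: f ≡ 0 at y ∈ ∅; g ≡ 0 at y ∈ ∅; common: ∅.
  x = 5: f ≡ 0 at y ∈ ∅; g ≡ 0 at y ∈ {1, 5}; common: ∅.
  x = 6: f ≡ 0 at y ∈ {5, 6}; g ≡ 0 at y ∈ {2, 6}; common: {6}.
Collecting: common zeros = {(3, 0), (6, 6)}, so the count is 2.
Comparison with the Bézout bound: 2 ≤ 4 = deg(f)·deg(g), as expected for curves with no common component (the affine F_7-count falls short of the bound because intersections may lie at infinity, over extension fields, or carry multiplicity).


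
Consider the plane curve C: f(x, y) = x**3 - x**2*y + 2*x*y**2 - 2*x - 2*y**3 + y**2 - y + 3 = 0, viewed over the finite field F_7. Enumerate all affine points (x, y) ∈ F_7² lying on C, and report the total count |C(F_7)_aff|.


Affine F_7-points: {(0, 6), (2, 0), (4, 1), (4, 3), (4, 4), (6, 6)}; count = 6.

For each of the 49 pairs (x, y) ∈ F_7², evaluate f(x, y) mod 7. Record the zeros.
  x = 0: [0↦3, 1↦1, 2↦3, 3↦4, 4↦6, 5↦4, 6↦0]  zeros at y ∈ {6}
  x = 1: [0↦2, 1↦1, 2↦1, 3↦4, 4↦5, 5↦6, 6↦2]  zeros at y ∈ ∅
  x = 2: [0↦0, 1↦5, 2↦1, 3↦4, 4↦2, 5↦4, 6↦5]  zeros at y ∈ {0}
  x = 3: [0↦3, 1↦5, 2↦2, 3↦3, 4↦3, 5↦4, 6↦1]  zeros at y ∈ ∅
  x = 4: [0↦3, 1↦0, 2↦3, 3↦0, 4↦0, 5↦5, 6↦3]  zeros at y ∈ {1, 3, 4}
  x = 5: [0↦6, 1↦3, 2↦3, 3↦1, 4↦6, 5↦6, 6↦3]  zeros at y ∈ ∅
  x = 6: [0↦4, 1↦6, 2↦1, 3↦5, 4↦6, 5↦6, 6↦0]  zeros at y ∈ {6}
Collecting zeros: affine points = {(0, 6), (2, 0), (4, 1), (4, 3), (4, 4), (6, 6)}.
Total count |C(F_7)_aff| = 6.


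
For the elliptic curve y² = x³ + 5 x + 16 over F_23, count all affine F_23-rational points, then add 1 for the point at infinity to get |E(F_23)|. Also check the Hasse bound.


Affine points = {(0, 4), (0, 19), (3, 9), (3, 14), (4, 10), (4, 13), (6, 3), (6, 20), (7, 7), (7, 16), (8, 4), (8, 19), (9, 10), (9, 13), (10, 10), (10, 13), (13, 1), (13, 22), (14, 1), (14, 22), (15, 4), (15, 19), (16, 11), (16, 12), (17, 0), (18, 2), (18, 21), (19, 1), (19, 22)}; affine count = 29; |E(F_23)| = 30.

Discriminant check: Δ ∝ 4a³ + 27b² = 4·5³ + 27·16² = 4·125 + 27·256 ≡ 6 (mod 23). Nonzero ⇒ E is nonsingular.
For each x ∈ F_23, compute rhs = x³ + 5·x + 16 mod 23, then count y ∈ F_23 with y² ≡ rhs.
  x = 0: rhs = 16, matching y values: 4, 19 (2 points).
  x = 1: rhs = 22, matching y values: none (0 points).
  x = 2: rhs = 11, matching y values: none (0 points).
  x = 3: rhs = 12, matching y values: 9, 14 (2 points).
  x = 4: rhs = 8, matching y values: 10, 13 (2 points).
  x = 5: rhs = 5, matching y values: none (0 points).
  x = 6: rhs = 9, matching y values: 3, 20 (2 points).
  x = 7: rhs = 3, matching y values: 7, 16 (2 points).
  x = 8: rhs = 16, matching y values: 4, 19 (2 points).
  x = 9: rhs = 8, matching y values: 10, 13 (2 points).
  x = 10: rhs = 8, matching y values: 10, 13 (2 points).
  x = 11: rhs = 22, matching y values: none (0 points).
  x = 12: rhs = 10, matching y values: none (0 points).
  x = 13: rhs = 1, matching y values: 1, 22 (2 points).
  x = 14: rhs = 1, matching y values: 1, 22 (2 points).
  x = 15: rhs = 16, matching y values: 4, 19 (2 points).
  x = 16: rhs = 6, matching y values: 11, 12 (2 points).
  x = 17: rhs = 0, matching y values: 0 (1 points).
  x = 18: rhs = 4, matching y values: 2, 21 (2 points).
  x = 19: rhs = 1, matching y values: 1, 22 (2 points).
  x = 20: rhs = 20, matching y values: none (0 points).
  x = 21: rhs = 21, matching y values: none (0 points).
  x = 22: rhs = 10, matching y values: none (0 points).
Total affine count: 29.
Full point count |E(F_23)| = 29 + 1 = 30.
Hasse bound: |30 − (23+1)| = |6| = 6 ≤ 2√23 ≈ 9.5917 ✓.


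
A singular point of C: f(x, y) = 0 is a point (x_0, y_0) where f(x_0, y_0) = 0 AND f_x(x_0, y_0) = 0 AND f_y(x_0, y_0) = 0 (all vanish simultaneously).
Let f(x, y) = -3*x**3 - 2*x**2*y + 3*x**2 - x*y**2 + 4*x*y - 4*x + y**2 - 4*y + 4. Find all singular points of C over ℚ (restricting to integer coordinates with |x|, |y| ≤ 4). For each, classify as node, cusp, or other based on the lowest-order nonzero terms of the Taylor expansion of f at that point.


Singular points: {(0, 2)}; classification: node.

Compute partial derivatives:
  f_x = -9*x**2 - 4*x*y + 6*x - y**2 + 4*y - 4.
  f_y = -2*x**2 - 2*x*y + 4*x + 2*y - 4.
Scan x_0 ∈ {−4, ..., 4}. For each x_0, f_y(x_0, y) is a polynomial in y; find its integer roots y ∈ {−4, ..., 4}, then test f_x and f at those candidates.
  x = -4: f_y(-4, y) = 10*y - 52; no integer root y with |y| ≤ 4.
  x = -3: f_y(-3, y) = 8*y - 34; no integer root y with |y| ≤ 4.
  x = -2: f_y(-2, y) = 6*y - 20; no integer root y with |y| ≤ 4.
  x = -1: f_y(-1, y) = 4*y - 10; no integer root y with |y| ≤ 4.
  x = 0: f_y(0, y) = 2*y - 4; vanishes at y ∈ {2}. (0, 2): f_x = 0, f = 0 — SINGULAR.
  x = 1: f_y(1, y) = -2; no integer root y with |y| ≤ 4.
  x = 2: f_y(2, y) = -2*y - 4; vanishes at y ∈ {-2}. (2, -2): f_x = -24 ≠ 0.
  x = 3: f_y(3, y) = -4*y - 10; no integer root y with |y| ≤ 4.
  x = 4: f_y(4, y) = -6*y - 20; no integer root y with |y| ≤ 4.
Only singular point on the grid: (0, 2).
Classify: substitute x = 0 + u, y = 2 + v and expand: f = -3*u**3 - 2*u**2*v - u**2 - u*v**2 + v**2.
No constant or linear terms (consistent with a singular point). Quadratic part: -u**2 + v**2. Cubic part: -3*u**3 - 2*u**2*v - u*v**2.
The quadratic part v**2 - u**2 = (v − u)(v + u) splits into two distinct linear factors, so there are two distinct tangent lines y − 2 = ±(x − 0) — this is a node (ordinary double point).
Classification: node.


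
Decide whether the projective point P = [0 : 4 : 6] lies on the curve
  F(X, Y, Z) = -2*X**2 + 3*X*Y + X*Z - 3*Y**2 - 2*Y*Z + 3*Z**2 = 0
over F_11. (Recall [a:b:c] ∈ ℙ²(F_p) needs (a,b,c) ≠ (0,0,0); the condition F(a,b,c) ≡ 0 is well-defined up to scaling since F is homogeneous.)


F(0,4,6) ≡ 1 (mod 11); P is NOT on the curve.

Evaluate F(0, 4, 6) term-by-term (mod 11).
  -2*X**2 ↦ -2·0·1·1 = 0
  3*X*Y ↦ 3·0·4·1 = 0
  X*Z ↦ 1·0·1·6 = 0
  -3*Y**2 ↦ -3·1·16·1 = -48
  -2*Y*Z ↦ -2·1·4·6 = -48
  3*Z**2 ↦ 3·1·1·36 = 108
Sum: F(0, 4, 6) = (0) + (0) + (0) + (-48) + (-48) + (108) = 12.
Reducing mod 11: 12 ≡ 1 (mod 11).
Since F(a, b, c) ≡ 1 ≠ 0 (mod 11), P does NOT lie on the curve.


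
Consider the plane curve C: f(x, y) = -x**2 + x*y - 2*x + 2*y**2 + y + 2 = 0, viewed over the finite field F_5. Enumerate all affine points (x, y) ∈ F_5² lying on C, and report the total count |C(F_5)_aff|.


Affine F_5-points: {(0, 1), (3, 4), (4, 1), (4, 4)}; count = 4.

For each of the 25 pairs (x, y) ∈ F_5², evaluate f(x, y) mod 5. Record the zeros.
  x = 0: [0↦2, 1↦0, 2↦2, 3↦3, 4↦3]  zeros at y ∈ {1}
  x = 1: [0↦4, 1↦3, 2↦1, 3↦3, 4↦4]  zeros at y ∈ ∅
  x = 2: [0↦4, 1↦4, 2↦3, 3↦1, 4↦3]  zeros at y ∈ ∅
  x = 3: [0↦2, 1↦3, 2↦3, 3↦2, 4↦0]  zeros at y ∈ {4}
  x = 4: [0↦3, 1↦0, 2↦1, 3↦1, 4↦0]  zeros at y ∈ {1, 4}
Collecting zeros: affine points = {(0, 1), (3, 4), (4, 1), (4, 4)}.
Total count |C(F_5)_aff| = 4.


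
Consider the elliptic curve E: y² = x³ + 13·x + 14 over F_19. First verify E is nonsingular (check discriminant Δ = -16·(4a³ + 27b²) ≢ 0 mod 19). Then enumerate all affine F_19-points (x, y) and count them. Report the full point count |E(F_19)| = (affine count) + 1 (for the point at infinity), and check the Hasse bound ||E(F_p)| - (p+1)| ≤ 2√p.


Affine points = {(1, 3), (1, 16), (3, 2), (3, 17), (4, 4), (4, 15), (6, 2), (6, 17), (7, 7), (7, 12), (9, 9), (9, 10), (10, 2), (10, 17), (11, 5), (11, 14), (12, 6), (12, 13), (13, 9), (13, 10), (16, 9), (16, 10), (18, 0)}; affine count = 23; |E(F_19)| = 24.

Discriminant check: Δ ∝ 4a³ + 27b² = 4·13³ + 27·14² = 4·2197 + 27·196 ≡ 1 (mod 19). Nonzero ⇒ E is nonsingular.
For each x ∈ F_19, compute rhs = x³ + 13·x + 14 mod 19, then count y ∈ F_19 with y² ≡ rhs.
  x = 0: rhs = 14, matching y values: none (0 points).
  x = 1: rhs = 9, matching y values: 3, 16 (2 points).
  x = 2: rhs = 10, matching y values: none (0 points).
  x = 3: rhs = 4, matching y values: 2, 17 (2 points).
  x = 4: rhs = 16, matching y values: 4, 15 (2 points).
  x = 5: rhs = 14, matching y values: none (0 points).
  x = 6: rhs = 4, matching y values: 2, 17 (2 points).
  x = 7: rhs = 11, matching y values: 7, 12 (2 points).
  x = 8: rhs = 3, matching y values: none (0 points).
  x = 9: rhs = 5, matching y values: 9, 10 (2 points).
  x = 10: rhs = 4, matching y values: 2, 17 (2 points).
  x = 11: rhs = 6, matching y values: 5, 14 (2 points).
  x = 12: rhs = 17, matching y values: 6, 13 (2 points).
  x = 13: rhs = 5, matching y values: 9, 10 (2 points).
  x = 14: rhs = 14, matching y values: none (0 points).
  x = 15: rhs = 12, matching y values: none (0 points).
  x = 16: rhs = 5, matching y values: 9, 10 (2 points).
  x = 17: rhs = 18, matching y values: none (0 points).
  x = 18: rhs = 0, matching y values: 0 (1 points).
Total affine count: 23.
Full point count |E(F_19)| = 23 + 1 = 24.
Hasse bound: |24 − (19+1)| = |4| = 4 ≤ 2√19 ≈ 8.7178 ✓.


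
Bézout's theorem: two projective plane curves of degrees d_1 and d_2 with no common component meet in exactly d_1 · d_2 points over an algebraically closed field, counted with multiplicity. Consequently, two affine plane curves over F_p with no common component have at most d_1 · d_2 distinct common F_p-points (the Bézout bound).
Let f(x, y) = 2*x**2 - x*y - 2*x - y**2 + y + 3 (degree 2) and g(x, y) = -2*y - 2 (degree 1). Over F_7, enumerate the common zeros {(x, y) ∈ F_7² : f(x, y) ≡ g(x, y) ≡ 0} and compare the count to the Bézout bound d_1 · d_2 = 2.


Common zeros: {(2, 6)}; count = 1; Bézout bound = 2.

deg(f) = 2, deg(g) = 1, so Bézout bound = 2.
Scan x ∈ F_7. For each x, list the y ∈ F_7 with f(x, y) ≡ 0 and those with g(x, y) ≡ 0 (mod 7); the common zeros in that column are the intersection.
  x = 0: f ≡ 0 at y ∈ ∅; g ≡ 0 at y ∈ {6}; common: ∅.
  x = 1: f ≡ 0 at y ∈ ∅; g ≡ 0 at y ∈ {6}; common: ∅.
  x = 2: f ≡ 0 at y ∈ {0, 6}; g ≡ 0 at y ∈ {6}; common: {6}.
  x = 3: f ≡ 0 at y ∈ {2, 3}; g ≡ 0 at y ∈ {6}; common: ∅.
  x = 4: f ≡ 0 at y ∈ ∅; g ≡ 0 at y ∈ {6}; common: ∅.
  x = 5: f ≡ 0 at y ∈ ∅; g ≡ 0 at y ∈ {6}; common: ∅.
  x = 6: f ≡ 0 at y ∈ {0, 2}; g ≡ 0 at y ∈ {6}; common: ∅.
Collecting: common zeros = {(2, 6)}, so the count is 1.
Comparison with the Bézout bound: 1 ≤ 2 = deg(f)·deg(g), as expected for curves with no common component (the affine F_7-count falls short of the bound because intersections may lie at infinity, over extension fields, or carry multiplicity).


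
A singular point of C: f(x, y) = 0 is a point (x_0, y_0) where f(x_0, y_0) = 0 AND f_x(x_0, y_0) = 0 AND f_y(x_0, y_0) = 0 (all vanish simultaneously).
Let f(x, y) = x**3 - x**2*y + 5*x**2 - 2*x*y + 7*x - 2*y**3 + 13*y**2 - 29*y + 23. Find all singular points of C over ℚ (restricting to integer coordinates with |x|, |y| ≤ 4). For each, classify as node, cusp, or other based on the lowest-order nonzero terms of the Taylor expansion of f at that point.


Singular points: {(-1, 2)}; classification: cusp.

Compute partial derivatives:
  f_x = 3*x**2 - 2*x*y + 10*x - 2*y + 7.
  f_y = -x**2 - 2*x - 6*y**2 + 26*y - 29.
Scan x_0 ∈ {−4, ..., 4}. For each x_0, f_y(x_0, y) is a polynomial in y; find its integer roots y ∈ {−4, ..., 4}, then test f_x and f at those candidates.
  x = -4: f_y(-4, y) = -6*y**2 + 26*y - 37; no integer root y with |y| ≤ 4.
  x = -3: f_y(-3, y) = -6*y**2 + 26*y - 32; no integer root y with |y| ≤ 4.
  x = -2: f_y(-2, y) = -6*y**2 + 26*y - 29; no integer root y with |y| ≤ 4.
  x = -1: f_y(-1, y) = -6*y**2 + 26*y - 28; vanishes at y ∈ {2}. (-1, 2): f_x = 0, f = 0 — SINGULAR.
  x = 0: f_y(0, y) = -6*y**2 + 26*y - 29; no integer root y with |y| ≤ 4.
  x = 1: f_y(1, y) = -6*y**2 + 26*y - 32; no integer root y with |y| ≤ 4.
  x = 2: f_y(2, y) = -6*y**2 + 26*y - 37; no integer root y with |y| ≤ 4.
  x = 3: f_y(3, y) = -6*y**2 + 26*y - 44; no integer root y with |y| ≤ 4.
  x = 4: f_y(4, y) = -6*y**2 + 26*y - 53; no integer root y with |y| ≤ 4.
Only singular point on the grid: (-1, 2).
Classify: substitute x = -1 + u, y = 2 + v and expand: f = u**3 - u**2*v - 2*v**3 + v**2.
No constant or linear terms (consistent with a singular point). Quadratic part: v**2. Cubic part: u**3 - u**2*v - 2*v**3.
The quadratic part v**2 is a perfect square, so there is a single (double) tangent line v = 0, i.e. y = 2. Restricting the cubic part to that line (v = 0) leaves u**3 ≠ 0, so f is not divisible by v and the branch is v² ≈ -u**3 to lowest order — this is a cusp.
Classification: cusp.


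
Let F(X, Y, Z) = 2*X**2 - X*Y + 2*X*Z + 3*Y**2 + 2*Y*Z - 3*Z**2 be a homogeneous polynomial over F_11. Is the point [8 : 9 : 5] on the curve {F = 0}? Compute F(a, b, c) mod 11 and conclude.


F(8,9,5) ≡ 9 (mod 11); P is NOT on the curve.

Evaluate F(8, 9, 5) term-by-term (mod 11).
  2*X**2 ↦ 2·64·1·1 = 128
  -X*Y ↦ -1·8·9·1 = -72
  2*X*Z ↦ 2·8·1·5 = 80
  3*Y**2 ↦ 3·1·81·1 = 243
  2*Y*Z ↦ 2·1·9·5 = 90
  -3*Z**2 ↦ -3·1·1·25 = -75
Sum: F(8, 9, 5) = (128) + (-72) + (80) + (243) + (90) + (-75) = 394.
Reducing mod 11: 394 ≡ 9 (mod 11).
Since F(a, b, c) ≡ 9 ≠ 0 (mod 11), P does NOT lie on the curve.


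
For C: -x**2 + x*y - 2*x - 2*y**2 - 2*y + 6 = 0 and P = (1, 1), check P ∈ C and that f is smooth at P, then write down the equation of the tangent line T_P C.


Tangent line at P: -3*x - 5*y + 8 = 0.

Step 1: f(1, 1) = 0, so P lies on C.
Step 2: partial derivatives
  f_x(x, y) = -2*x + y - 2, f_y(x, y) = x - 4*y - 2.
  f_x(P) = -3, f_y(P) = -5 (gradient nonzero, so P is smooth).
Step 3: tangent line at P: -3·(x − 1) + -5·(y − 1) = 0.
Expanding: -3*x - 5*y + 8 = 0.


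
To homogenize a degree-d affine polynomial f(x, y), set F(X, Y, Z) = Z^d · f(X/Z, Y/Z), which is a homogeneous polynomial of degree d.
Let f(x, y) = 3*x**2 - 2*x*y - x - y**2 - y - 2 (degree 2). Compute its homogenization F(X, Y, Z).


F(X, Y, Z) = 3*X**2 - 2*X*Y - X*Z - Y**2 - Y*Z - 2*Z**2

deg(f) = 2.
Substitute x = X/Z, y = Y/Z into f, then multiply by Z^2.
  monomial 3·x^2·y^0 ↦ 3·X^2·Y^0·Z^0.
  monomial -2·x^1·y^1 ↦ -2·X^1·Y^1·Z^0.
  monomial -1·x^1·y^0 ↦ -1·X^1·Y^0·Z^1.
  monomial -1·x^0·y^2 ↦ -1·X^0·Y^2·Z^0.
  monomial -1·x^0·y^1 ↦ -1·X^0·Y^1·Z^1.
  monomial -2·x^0·y^0 ↦ -2·X^0·Y^0·Z^2.
Collecting: F(X, Y, Z) = 3*X**2 - 2*X*Y - X*Z - Y**2 - Y*Z - 2*Z**2.


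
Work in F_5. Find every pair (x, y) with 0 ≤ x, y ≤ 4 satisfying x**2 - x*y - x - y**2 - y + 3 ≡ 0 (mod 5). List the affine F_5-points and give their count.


Affine F_5-points: {(1, 1), (1, 2), (2, 0), (2, 2), (4, 0)}; count = 5.

For each of the 25 pairs (x, y) ∈ F_5², evaluate f(x, y) mod 5. Record the zeros.
  x = 0: [0↦3, 1↦1, 2↦2, 3↦1, 4↦3]  zeros at y ∈ ∅
  x = 1: [0↦3, 1↦0, 2↦0, 3↦3, 4↦4]  zeros at y ∈ {1, 2}
  x = 2: [0↦0, 1↦1, 2↦0, 3↦2, 4↦2]  zeros at y ∈ {0, 2}
  x = 3: [0↦4, 1↦4, 2↦2, 3↦3, 4↦2]  zeros at y ∈ ∅
  x = 4: [0↦0, 1↦4, 2↦1, 3↦1, 4↦4]  zeros at y ∈ {0}
Collecting zeros: affine points = {(1, 1), (1, 2), (2, 0), (2, 2), (4, 0)}.
Total count |C(F_5)_aff| = 5.


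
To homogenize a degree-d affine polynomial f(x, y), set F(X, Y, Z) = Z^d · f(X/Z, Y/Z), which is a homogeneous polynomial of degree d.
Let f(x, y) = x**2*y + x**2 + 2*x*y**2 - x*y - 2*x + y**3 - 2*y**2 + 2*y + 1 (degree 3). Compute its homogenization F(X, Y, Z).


F(X, Y, Z) = X**2*Y + X**2*Z + 2*X*Y**2 - X*Y*Z - 2*X*Z**2 + Y**3 - 2*Y**2*Z + 2*Y*Z**2 + Z**3

deg(f) = 3.
Substitute x = X/Z, y = Y/Z into f, then multiply by Z^3.
  monomial 1·x^2·y^1 ↦ 1·X^2·Y^1·Z^0.
  monomial 1·x^2·y^0 ↦ 1·X^2·Y^0·Z^1.
  monomial 2·x^1·y^2 ↦ 2·X^1·Y^2·Z^0.
  monomial -1·x^1·y^1 ↦ -1·X^1·Y^1·Z^1.
  monomial -2·x^1·y^0 ↦ -2·X^1·Y^0·Z^2.
  monomial 1·x^0·y^3 ↦ 1·X^0·Y^3·Z^0.
  monomial -2·x^0·y^2 ↦ -2·X^0·Y^2·Z^1.
  monomial 2·x^0·y^1 ↦ 2·X^0·Y^1·Z^2.
  monomial 1·x^0·y^0 ↦ 1·X^0·Y^0·Z^3.
Collecting: F(X, Y, Z) = X**2*Y + X**2*Z + 2*X*Y**2 - X*Y*Z - 2*X*Z**2 + Y**3 - 2*Y**2*Z + 2*Y*Z**2 + Z**3.


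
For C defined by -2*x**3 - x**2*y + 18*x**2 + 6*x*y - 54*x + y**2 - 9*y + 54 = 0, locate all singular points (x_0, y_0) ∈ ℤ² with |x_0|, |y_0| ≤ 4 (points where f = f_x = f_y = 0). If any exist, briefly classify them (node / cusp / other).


Singular points: {(3, 0)}; classification: cusp.

Compute partial derivatives:
  f_x = -6*x**2 - 2*x*y + 36*x + 6*y - 54.
  f_y = -x**2 + 6*x + 2*y - 9.
Scan x_0 ∈ {−4, ..., 4}. For each x_0, f_y(x_0, y) is a polynomial in y; find its integer roots y ∈ {−4, ..., 4}, then test f_x and f at those candidates.
  x = -4: f_y(-4, y) = 2*y - 49; no integer root y with |y| ≤ 4.
  x = -3: f_y(-3, y) = 2*y - 36; no integer root y with |y| ≤ 4.
  x = -2: f_y(-2, y) = 2*y - 25; no integer root y with |y| ≤ 4.
  x = -1: f_y(-1, y) = 2*y - 16; no integer root y with |y| ≤ 4.
  x = 0: f_y(0, y) = 2*y - 9; no integer root y with |y| ≤ 4.
  x = 1: f_y(1, y) = 2*y - 4; vanishes at y ∈ {2}. (1, 2): f_x = -16 ≠ 0.
  x = 2: f_y(2, y) = 2*y - 1; no integer root y with |y| ≤ 4.
  x = 3: f_y(3, y) = 2*y; vanishes at y ∈ {0}. (3, 0): f_x = 0, f = 0 — SINGULAR.
  x = 4: f_y(4, y) = 2*y - 1; no integer root y with |y| ≤ 4.
Only singular point on the grid: (3, 0).
Classify: substitute x = 3 + u, y = 0 + v and expand: f = -2*u**3 - u**2*v + v**2.
No constant or linear terms (consistent with a singular point). Quadratic part: v**2. Cubic part: -2*u**3 - u**2*v.
The quadratic part v**2 is a perfect square, so there is a single (double) tangent line v = 0, i.e. y = 0. Restricting the cubic part to that line (v = 0) leaves -2*u**3 ≠ 0, so f is not divisible by v and the branch is v² ≈ 2*u**3 to lowest order — this is a cusp.
Classification: cusp.


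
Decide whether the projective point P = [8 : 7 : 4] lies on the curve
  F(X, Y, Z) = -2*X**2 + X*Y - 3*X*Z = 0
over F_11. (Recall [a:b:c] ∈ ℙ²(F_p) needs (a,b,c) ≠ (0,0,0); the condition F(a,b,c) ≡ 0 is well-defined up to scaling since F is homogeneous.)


F(8,7,4) ≡ 8 (mod 11); P is NOT on the curve.

Evaluate F(8, 7, 4) term-by-term (mod 11).
  -2*X**2 ↦ -2·64·1·1 = -128
  X*Y ↦ 1·8·7·1 = 56
  -3*X*Z ↦ -3·8·1·4 = -96
Sum: F(8, 7, 4) = (-128) + (56) + (-96) = -168.
Reducing mod 11: -168 ≡ 8 (mod 11).
Since F(a, b, c) ≡ 8 ≠ 0 (mod 11), P does NOT lie on the curve.


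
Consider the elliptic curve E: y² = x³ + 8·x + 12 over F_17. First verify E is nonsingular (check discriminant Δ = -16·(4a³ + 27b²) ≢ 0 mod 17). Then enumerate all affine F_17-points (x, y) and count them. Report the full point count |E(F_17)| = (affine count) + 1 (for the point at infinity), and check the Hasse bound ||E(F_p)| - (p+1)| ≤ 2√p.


Affine points = {(1, 2), (1, 15), (2, 6), (2, 11), (6, 2), (6, 15), (10, 2), (10, 15), (12, 0), (13, 1), (13, 16)}; affine count = 11; |E(F_17)| = 12.

Discriminant check: Δ ∝ 4a³ + 27b² = 4·8³ + 27·12² = 4·512 + 27·144 ≡ 3 (mod 17). Nonzero ⇒ E is nonsingular.
For each x ∈ F_17, compute rhs = x³ + 8·x + 12 mod 17, then count y ∈ F_17 with y² ≡ rhs.
  x = 0: rhs = 12, matching y values: none (0 points).
  x = 1: rhs = 4, matching y values: 2, 15 (2 points).
  x = 2: rhs = 2, matching y values: 6, 11 (2 points).
  x = 3: rhs = 12, matching y values: none (0 points).
  x = 4: rhs = 6, matching y values: none (0 points).
  x = 5: rhs = 7, matching y values: none (0 points).
  x = 6: rhs = 4, matching y values: 2, 15 (2 points).
  x = 7: rhs = 3, matching y values: none (0 points).
  x = 8: rhs = 10, matching y values: none (0 points).
  x = 9: rhs = 14, matching y values: none (0 points).
  x = 10: rhs = 4, matching y values: 2, 15 (2 points).
  x = 11: rhs = 3, matching y values: none (0 points).
  x = 12: rhs = 0, matching y values: 0 (1 points).
  x = 13: rhs = 1, matching y values: 1, 16 (2 points).
  x = 14: rhs = 12, matching y values: none (0 points).
  x = 15: rhs = 5, matching y values: none (0 points).
  x = 16: rhs = 3, matching y values: none (0 points).
Total affine count: 11.
Full point count |E(F_17)| = 11 + 1 = 12.
Hasse bound: |12 − (17+1)| = |-6| = 6 ≤ 2√17 ≈ 8.2462 ✓.


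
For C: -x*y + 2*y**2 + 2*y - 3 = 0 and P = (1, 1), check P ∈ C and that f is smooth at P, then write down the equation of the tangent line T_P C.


Tangent line at P: -x + 5*y - 4 = 0.

Step 1: f(1, 1) = 0, so P lies on C.
Step 2: partial derivatives
  f_x(x, y) = -y, f_y(x, y) = -x + 4*y + 2.
  f_x(P) = -1, f_y(P) = 5 (gradient nonzero, so P is smooth).
Step 3: tangent line at P: -1·(x − 1) + 5·(y − 1) = 0.
Expanding: -x + 5*y - 4 = 0.


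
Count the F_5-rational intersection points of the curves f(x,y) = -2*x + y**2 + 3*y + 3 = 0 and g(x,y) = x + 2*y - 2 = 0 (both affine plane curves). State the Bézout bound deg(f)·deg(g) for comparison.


Common zeros: ∅; count = 0; Bézout bound = 2.

deg(f) = 2, deg(g) = 1, so Bézout bound = 2.
Scan x ∈ F_5. For each x, list the y ∈ F_5 with f(x, y) ≡ 0 and those with g(x, y) ≡ 0 (mod 5); the common zeros in that column are the intersection.
  x = 0: f ≡ 0 at y ∈ ∅; g ≡ 0 at y ∈ {1}; common: ∅.
  x = 1: f ≡ 0 at y ∈ {1}; g ≡ 0 at y ∈ {3}; common: ∅.
  x = 2: f ≡ 0 at y ∈ ∅; g ≡ 0 at y ∈ {0}; common: ∅.
  x = 3: f ≡ 0 at y ∈ {3, 4}; g ≡ 0 at y ∈ {2}; common: ∅.
  x = 4: f ≡ 0 at y ∈ {0, 2}; g ≡ 0 at y ∈ {4}; common: ∅.
Collecting: common zeros = ∅, so the count is 0.
Comparison with the Bézout bound: 0 ≤ 2 = deg(f)·deg(g), as expected for curves with no common component (the affine F_5-count falls short of the bound because intersections may lie at infinity, over extension fields, or carry multiplicity).


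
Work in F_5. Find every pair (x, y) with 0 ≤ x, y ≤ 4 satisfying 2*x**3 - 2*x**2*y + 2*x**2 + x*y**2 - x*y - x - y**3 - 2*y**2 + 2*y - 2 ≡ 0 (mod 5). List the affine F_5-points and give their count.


Affine F_5-points: {(0, 4), (2, 0), (3, 2)}; count = 3.

For each of the 25 pairs (x, y) ∈ F_5², evaluate f(x, y) mod 5. Record the zeros.
  x = 0: [0↦3, 1↦2, 2↦1, 3↦4, 4↦0]  zeros at y ∈ {4}
  x = 1: [0↦1, 1↦3, 2↦2, 3↦2, 4↦2]  zeros at y ∈ ∅
  x = 2: [0↦0, 1↦1, 2↦1, 3↦4, 4↦4]  zeros at y ∈ {0}
  x = 3: [0↦2, 1↦3, 2↦0, 3↦2, 4↦3]  zeros at y ∈ {2}
  x = 4: [0↦4, 1↦1, 2↦1, 3↦3, 4↦1]  zeros at y ∈ ∅
Collecting zeros: affine points = {(0, 4), (2, 0), (3, 2)}.
Total count |C(F_5)_aff| = 3.


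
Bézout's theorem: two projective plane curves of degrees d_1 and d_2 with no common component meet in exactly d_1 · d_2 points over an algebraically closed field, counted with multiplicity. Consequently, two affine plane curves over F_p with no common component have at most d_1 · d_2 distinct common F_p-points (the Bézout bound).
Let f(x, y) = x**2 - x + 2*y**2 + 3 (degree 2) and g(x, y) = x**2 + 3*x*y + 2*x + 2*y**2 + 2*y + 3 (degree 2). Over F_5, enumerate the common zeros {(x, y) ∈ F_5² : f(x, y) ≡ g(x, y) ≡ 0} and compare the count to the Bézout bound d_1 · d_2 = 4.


Common zeros: ∅; count = 0; Bézout bound = 4.

deg(f) = 2, deg(g) = 2, so Bézout bound = 4.
Scan x ∈ F_5. For each x, list the y ∈ F_5 with f(x, y) ≡ 0 and those with g(x, y) ≡ 0 (mod 5); the common zeros in that column are the intersection.
  x = 0: f ≡ 0 at y ∈ {1, 4}; g ≡ 0 at y ∈ {2}; common: ∅.
  x = 1: f ≡ 0 at y ∈ {1, 4}; g ≡ 0 at y ∈ ∅; common: ∅.
  x = 2: f ≡ 0 at y ∈ {0}; g ≡ 0 at y ∈ {2, 4}; common: ∅.
  x = 3: f ≡ 0 at y ∈ ∅; g ≡ 0 at y ∈ ∅; common: ∅.
  x = 4: f ≡ 0 at y ∈ {0}; g ≡ 0 at y ∈ {4}; common: ∅.
Collecting: common zeros = ∅, so the count is 0.
Comparison with the Bézout bound: 0 ≤ 4 = deg(f)·deg(g), as expected for curves with no common component (the affine F_5-count falls short of the bound because intersections may lie at infinity, over extension fields, or carry multiplicity).
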